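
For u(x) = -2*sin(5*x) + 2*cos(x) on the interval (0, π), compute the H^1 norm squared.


||u||_{H^1(0,π)}^2 = 56*π

u'(x) = -2*sin(x) - 10*cos(5*x).
Expand u² and (u')² and integrate term by term on (0, π), using: for integers n ≥ 1, ∫_0^π sin²(nx) dx = ∫_0^π cos²(nx) dx = π/2; for n ≠ n', ∫_0^π sin(nx)sin(n'x) dx = ∫_0^π cos(nx)cos(n'x) dx = 0; and by product-to-sum, ∫_0^π sin(nx)cos(n'x) dx = ½∫_0^π [sin((n+n')x) + sin((n−n')x)] dx, which is 0 when n+n' is even and 2n/(n²−n'²) when n+n' is odd (it need not vanish on (0, π)).
  u² squared terms: (-2)²·∫sin(5x)² dx = 4·π/2 = 2*π;  (2)²·∫cos(x)² dx = 4·π/2 = 2*π.
  u² cross terms: 2·(-2)·(2)·∫sin(5x)·cos(x) dx = -8·(0) = 0.
  So ∫_0^π u² dx = 2*π + 2*π + 0 = 4*π.
  (u')² squared terms: (-10)²·∫cos(5x)² dx = 100·π/2 = 50*π;  (-2)²·∫sin(x)² dx = 4·π/2 = 2*π.
  (u')² cross terms: 2·(-10)·(-2)·∫cos(5x)·sin(x) dx = 40·(0) = 0.
  So ∫_0^π (u')² dx = 50*π + 2*π + 0 = 52*π.
||u||_{H^1}^2 = (4*π) + (52*π) = 56*π.


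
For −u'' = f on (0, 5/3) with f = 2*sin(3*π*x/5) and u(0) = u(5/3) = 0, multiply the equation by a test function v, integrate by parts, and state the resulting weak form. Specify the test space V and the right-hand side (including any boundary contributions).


V = H^1_0(0, 5/3) (so v(0) = v(5/3) = 0); weak form: ∫_0^5/3 u'v' dx = ∫_0^5/3 (2*sin(3*π*x/5)) v dx for all v ∈ V.

Multiply both sides by a test function v and integrate from 0 to 5/3:
  ∫_0^5/3 −u''(x) v(x) dx = ∫_0^5/3 f(x) v(x) dx.
Integrate the LHS by parts once:
  ∫_0^5/3 −u'' v dx = −[u'(x) v(x)]_0^5/3 + ∫_0^5/3 u'(x) v'(x) dx.
Thus ∫_0^5/3 u'(x) v'(x) dx = ∫_0^5/3 f(x) v(x) dx + [u'(x) v(x)]_0^5/3.
Choose V so that boundary terms are either known or forced to vanish.
u is Dirichlet: u(0) = u(5/3) = 0. Let V = H^1_0(0, 5/3); then v(0) = v(5/3) = 0, and [u' v]_0^5/3 = 0.
Weak formulation: find u (satisfying any essential BC) such that ∫_0^5/3 u'(x) v'(x) dx = ∫_0^5/3 f v dx for all v ∈ V.
Substituting f(x) = 2*sin(3*π*x/5), the right-hand side is ∫_0^5/3 (2*sin(3*π*x/5)) v dx.


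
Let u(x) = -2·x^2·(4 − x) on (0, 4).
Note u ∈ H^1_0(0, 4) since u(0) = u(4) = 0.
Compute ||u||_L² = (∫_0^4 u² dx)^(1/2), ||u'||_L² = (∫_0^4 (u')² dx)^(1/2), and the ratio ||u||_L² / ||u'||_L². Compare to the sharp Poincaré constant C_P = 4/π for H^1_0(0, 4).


||u||_L² / ||u'||_L² = 2*sqrt(14)/7 < C_P = 4/π.

u(x) = -2·x^2·(4 − x), so u'(x) = 2*x*(3*x - 8).
u(x) = -2·x^2·(4 − x) vanishes at x = 0 and x = 4, so u ∈ H^1_0(0, 4). Differentiate via the product rule and integrate the resulting polynomials term by term.
  ∫_0^4 u² dx = ∫_0^4 (4*x^6 - 32*x^5 + 64*x^4) dx. Term by term:
    ∫_0^4 4*x^6 dx = 65536/7;  ∫_0^4 -32*x^5 dx = -65536/3;  ∫_0^4 64*x^4 dx = 65536/5.
  Sum: 65536/7 − 65536/3 + 65536/5 = 65536/105.
  ∫_0^4 (u')² dx = ∫_0^4 (36*x^4 - 192*x^3 + 256*x^2) dx. Term by term:
    ∫_0^4 36*x^4 dx = 36864/5;  ∫_0^4 -192*x^3 dx = -12288;  ∫_0^4 256*x^2 dx = 16384/3.
  Sum: 36864/5 − 12288 + 16384/3 = 8192/15.
∫_0^4 u² dx = 65536/105, so ||u||_L² = 256*sqrt(105)/105.
∫_0^4 (u')² dx = 8192/15, so ||u'||_L² = 64*sqrt(30)/15.
Ratio ||u||_L² / ||u'||_L² = 2*sqrt(14)/7.
Sharp Poincaré constant on H^1_0(0, 4) is C_P = L/π = 4/π, achieved by sin(π/4·x).
A polynomial bump cannot attain the sharp Poincaré constant (only the first sine eigenfunction does), so the ratio is strictly less than C_P, consistent with ||u||_L² ≤ C_P ||u'||_L².


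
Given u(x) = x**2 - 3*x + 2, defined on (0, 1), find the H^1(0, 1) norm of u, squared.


||u||_{H^1}^2 = 161/30

The H^1 norm (squared) on an interval (0, L) is
  ||u||_{H^1}^2 = ∫_0^L u(x)^2 dx + ∫_0^L u'(x)^2 dx.
Compute u'(x) = 2*x - 3.
Then u(x)^2 = x**4 - 6*x**3 + 13*x**2 - 12*x + 4 and u'(x)^2 = 4*x**2 - 12*x + 9.
Integrate each monomial from 0 to 1 using ∫_0^1 c·x^n dx = c·1^(n+1)/(n+1):
  ∫_0^1 u(x)^2 dx = ∫_0^1 (x^4 - 6*x^3 + 13*x^2 - 12*x + 4) dx. Term by term:
    ∫_0^1 x^4 dx = 1/5;  ∫_0^1 -6*x^3 dx = -3/2;  ∫_0^1 13*x^2 dx = 13/3;
    ∫_0^1 -12*x dx = -6;  ∫_0^1 4 dx = 4.
  Sum: 1/5 − 3/2 + 13/3 − 6 + 4 = 31/30.
  ∫_0^1 u'(x)^2 dx = ∫_0^1 (4*x^2 - 12*x + 9) dx. Term by term:
    ∫_0^1 4*x^2 dx = 4/3;  ∫_0^1 -12*x dx = -6;  ∫_0^1 9 dx = 9.
  Sum: 4/3 − 6 + 9 = 13/3.
Adding: ||u||_{H^1}^2 = 31/30 + 13/3 = 161/30.


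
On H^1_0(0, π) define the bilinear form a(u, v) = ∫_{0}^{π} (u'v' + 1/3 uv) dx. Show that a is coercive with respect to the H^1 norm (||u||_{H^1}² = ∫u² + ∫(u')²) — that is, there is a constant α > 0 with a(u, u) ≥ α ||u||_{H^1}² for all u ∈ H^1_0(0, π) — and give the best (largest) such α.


α = 2/3

Coercivity of a(·,·) on H^1_0(0, π) means a(u, u) ≥ α ||u||_{H^1}² for every u ∈ H^1_0.
The interval has length L = π, and Poincaré/coercivity depend only on L. Here a(u, u) = ∫(u')² + (1/3)·∫u².
Here 0 < c = 1/3 < 1. The condition a(u,u) ≥ α||u||_{H^1}² reads (1−α)∫(u')² ≥ (α−c)∫u². Any admissible α is ≤ 1 (rapidly oscillating u have ∫u²/∫(u')² → 0), and α = 1 would force 0 ≥ (1−c)∫u², impossible since c < 1; so 1−α > 0. By the sharp Poincaré inequality on H^1_0 of an interval of length L, ∫(u')² ≥ (π/L)²∫u² with equality for the first sine mode sin(π(x−x₀)/L) (x₀ the left endpoint), so the inequality holds for all u iff (1−α)(π/L)² ≥ α − c, i.e. α ≤ ((π/L)² + c)/((π/L)² + 1) = (1 + c(L/π)²)/(1 + (L/π)²). With (π/L)² = 1 and c = 1/3, the largest admissible constant is α = ((π/L)² + c)/((π/L)² + 1).
Simplifying, α = 2/3.


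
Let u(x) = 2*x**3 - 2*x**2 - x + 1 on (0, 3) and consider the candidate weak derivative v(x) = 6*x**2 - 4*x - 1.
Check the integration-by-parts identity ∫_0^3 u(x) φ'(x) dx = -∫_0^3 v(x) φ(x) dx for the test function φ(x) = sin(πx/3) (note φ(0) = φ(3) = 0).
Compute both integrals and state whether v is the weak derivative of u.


LHS = -120/π + 648/π^3, RHS = -120/π + 648/π^3. Yes, v = u' weakly.

u(x) = 2*x**3 - 2*x**2 - x + 1, classical derivative u'(x) = 6*x**2 - 4*x - 1.
φ(x) = sin(πx/3), so φ'(x) = π*cos(π*x/3)/3.
Note φ(0) = φ(3) = 0, so the boundary term u·φ vanishes.
LHS = ∫_0^3 u(x) φ'(x) dx = ∫_0^3 (2*π*x^3*cos(π*x/3)/3 - 2*π*x^2*cos(π*x/3)/3 - π*x*cos(π*x/3)/3 + π*cos(π*x/3)/3) dx. Term by term:
  ∫_0^3 π*cos(π*x/3)/3 dx = 0;  ∫_0^3 -2*π*x^2*cos(π*x/3)/3 dx = 36/π;  ∫_0^3 -π*x*cos(π*x/3)/3 dx = 6/π;
  ∫_0^3 2*π*x^3*cos(π*x/3)/3 dx = -162/π + 648/π^3.
Sum: 0 + 36/π + 6/π + -162/π + 648/π^3 = -120/π + 648/π^3.
So LHS = -120/π + 648/π^3.
∫_0^3 v(x) φ(x) dx = ∫_0^3 (6*x^2*sin(π*x/3) - 4*x*sin(π*x/3) - sin(π*x/3)) dx. Term by term:
  ∫_0^3 -sin(π*x/3) dx = -6/π;  ∫_0^3 -4*x*sin(π*x/3) dx = -36/π;  ∫_0^3 6*x^2*sin(π*x/3) dx = -648/π^3 + 162/π.
Sum: -6/π − 36/π + -648/π^3 + 162/π = -648/π^3 + 120/π.
So RHS = -∫_0^3 v(x) φ(x) dx = -120/π + 648/π^3.
LHS = RHS, so the identity holds for this test φ.
Moreover u is smooth here and v(x) = u'(x) = 6*x**2 - 4*x - 1 pointwise, so the identity holds for every test function. Hence v is the weak derivative of u.


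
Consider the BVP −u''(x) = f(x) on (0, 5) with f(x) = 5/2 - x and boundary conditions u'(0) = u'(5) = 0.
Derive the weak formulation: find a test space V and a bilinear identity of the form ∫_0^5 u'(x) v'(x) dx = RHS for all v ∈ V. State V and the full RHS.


V = H^1(0, 5) (no boundary constraint on v; u is determined up to an additive constant); weak form: ∫_0^5 u'v' dx = ∫_0^5 (5/2 - x) v dx for all v ∈ V.

Multiply both sides by a test function v and integrate from 0 to 5:
  ∫_0^5 −u''(x) v(x) dx = ∫_0^5 f(x) v(x) dx.
Integrate the LHS by parts once:
  ∫_0^5 −u'' v dx = −[u'(x) v(x)]_0^5 + ∫_0^5 u'(x) v'(x) dx.
Thus ∫_0^5 u'(x) v'(x) dx = ∫_0^5 f(x) v(x) dx + [u'(x) v(x)]_0^5.
Choose V so that boundary terms are either known or forced to vanish.
u has homogeneous Neumann: u'(0) = u'(5) = 0. So [u' v]_0^5 = 0·v(5) − 0·v(0) = 0 for any v; take V = H^1(0, 5).
Weak formulation: find u (satisfying any essential BC) such that ∫_0^5 u'(x) v'(x) dx = ∫_0^5 f v dx for all v ∈ V (homogeneous Neumann, so boundary terms vanish).
Substituting f(x) = 5/2 - x, the right-hand side is ∫_0^5 (5/2 - x) v dx.
Compatibility check (pure Neumann): taking v ≡ 1 ∈ V gives 0 = ∫_0^5 f dx + (0) − (0), i.e. ∫_0^5 f dx must equal u'(0) − u'(5) = 0. Indeed ∫_0^5 (5/2 - x) dx = 0, so the data are compatible. The solution is then unique only up to an additive constant (fix it e.g. by requiring ∫_0^5 u dx = 0).


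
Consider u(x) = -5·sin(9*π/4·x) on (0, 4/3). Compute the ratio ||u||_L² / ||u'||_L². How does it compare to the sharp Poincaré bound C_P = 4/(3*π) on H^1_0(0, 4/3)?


||u||_L² / ||u'||_L² = 4/(9*π) < C_P = 4/(3*π).

u(x) = -5·sin(9*π/4·x), so u'(x) = -45*π*cos(9*π*x/4)/4.
Writing u(x) = A·sin(kπx/L) with A = -5 and k = 3, use ∫_0^L sin²(kπx/L) dx = L/2 and ∫_0^L cos²(kπx/L) dx = L/2.
u² = 25·sin²(9*π/4·x) and (u')² = 2025*π^2/16·cos²(9*π/4·x), and each of sin², cos² integrates to L/2 = 2/3 over (0, 4/3).
∫_0^4/3 u² dx = 50/3, so ||u||_L² = 5*sqrt(6)/3.
∫_0^4/3 (u')² dx = 675*π^2/8, so ||u'||_L² = 15*sqrt(6)*π/4.
Ratio ||u||_L² / ||u'||_L² = 4/(9*π).
Sharp Poincaré constant on H^1_0(0, 4/3) is C_P = L/π = 4/(3*π), achieved by sin(3*π/4·x).
This is the k = 3 harmonic; the ratio L/(kπ) is strictly less than C_P = L/π, consistent with the sharp inequality ||u||_L² ≤ C_P ||u'||_L².


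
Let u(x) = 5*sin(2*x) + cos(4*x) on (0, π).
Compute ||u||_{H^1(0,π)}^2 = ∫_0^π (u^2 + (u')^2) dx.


||u||_{H^1(0,π)}^2 = 71*π

u'(x) = -4*sin(4*x) + 10*cos(2*x).
Expand u² and (u')² and integrate term by term on (0, π), using: for integers n ≥ 1, ∫_0^π sin²(nx) dx = ∫_0^π cos²(nx) dx = π/2; for n ≠ n', ∫_0^π sin(nx)sin(n'x) dx = ∫_0^π cos(nx)cos(n'x) dx = 0; and by product-to-sum, ∫_0^π sin(nx)cos(n'x) dx = ½∫_0^π [sin((n+n')x) + sin((n−n')x)] dx, which is 0 when n+n' is even and 2n/(n²−n'²) when n+n' is odd (it need not vanish on (0, π)).
  u² squared terms: (5)²·∫sin(2x)² dx = 25·π/2 = 25*π/2;  (1)²·∫cos(4x)² dx = 1·π/2 = π/2.
  u² cross terms: 2·(5)·(1)·∫sin(2x)·cos(4x) dx = 10·(0) = 0.
  So ∫_0^π u² dx = 25*π/2 + π/2 + 0 = 13*π.
  (u')² squared terms: (-4)²·∫sin(4x)² dx = 16·π/2 = 8*π;  (10)²·∫cos(2x)² dx = 100·π/2 = 50*π.
  (u')² cross terms: 2·(-4)·(10)·∫sin(4x)·cos(2x) dx = -80·(0) = 0.
  So ∫_0^π (u')² dx = 8*π + 50*π + 0 = 58*π.
||u||_{H^1}^2 = (13*π) + (58*π) = 71*π.


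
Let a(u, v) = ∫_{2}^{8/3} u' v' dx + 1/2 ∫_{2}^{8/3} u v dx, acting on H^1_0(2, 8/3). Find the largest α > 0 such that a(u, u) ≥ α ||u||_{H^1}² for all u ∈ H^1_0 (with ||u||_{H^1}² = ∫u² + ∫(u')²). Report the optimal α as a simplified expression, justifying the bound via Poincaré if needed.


α = (2 + 9*π^2)/(4 + 9*π^2)

Coercivity of a(·,·) on H^1_0(2, 8/3) means a(u, u) ≥ α ||u||_{H^1}² for every u ∈ H^1_0.
The interval has length L = 2/3, and Poincaré/coercivity depend only on L. Here a(u, u) = ∫(u')² + (1/2)·∫u².
Here 0 < c = 1/2 < 1. The condition a(u,u) ≥ α||u||_{H^1}² reads (1−α)∫(u')² ≥ (α−c)∫u². Any admissible α is ≤ 1 (rapidly oscillating u have ∫u²/∫(u')² → 0), and α = 1 would force 0 ≥ (1−c)∫u², impossible since c < 1; so 1−α > 0. By the sharp Poincaré inequality on H^1_0 of an interval of length L, ∫(u')² ≥ (π/L)²∫u² with equality for the first sine mode sin(π(x−x₀)/L) (x₀ the left endpoint), so the inequality holds for all u iff (1−α)(π/L)² ≥ α − c, i.e. α ≤ ((π/L)² + c)/((π/L)² + 1) = (1 + c(L/π)²)/(1 + (L/π)²). With (π/L)² = 9*π^2/4 and c = 1/2, the largest admissible constant is α = ((π/L)² + c)/((π/L)² + 1).
Simplifying, α = (2 + 9*π^2)/(4 + 9*π^2).


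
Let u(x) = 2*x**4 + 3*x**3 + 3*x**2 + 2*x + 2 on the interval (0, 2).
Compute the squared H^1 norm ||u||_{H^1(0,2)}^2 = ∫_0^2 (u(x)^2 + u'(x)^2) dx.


||u||_{H^1}^2 = 1974496/315

The H^1 norm (squared) on an interval (0, L) is
  ||u||_{H^1}^2 = ∫_0^L u(x)^2 dx + ∫_0^L u'(x)^2 dx.
Compute u'(x) = 8*x**3 + 9*x**2 + 6*x + 2.
Then u(x)^2 = 4*x**8 + 12*x**7 + 21*x**6 + 26*x**5 + 29*x**4 + 24*x**3 + 16*x**2 + 8*x + 4 and u'(x)^2 = 64*x**6 + 144*x**5 + 177*x**4 + 140*x**3 + 72*x**2 + 24*x + 4.
Integrate each monomial from 0 to 2 using ∫_0^2 c·x^n dx = c·2^(n+1)/(n+1):
  ∫_0^2 u(x)^2 dx = ∫_0^2 (4*x^8 + 12*x^7 + 21*x^6 + 26*x^5 + 29*x^4 + 24*x^3 + 16*x^2 + 8*x + 4) dx. Term by term:
    ∫_0^2 4*x^8 dx = 2048/9;  ∫_0^2 12*x^7 dx = 384;  ∫_0^2 21*x^6 dx = 384;
    ∫_0^2 26*x^5 dx = 832/3;  ∫_0^2 29*x^4 dx = 928/5;  ∫_0^2 24*x^3 dx = 96;
    ∫_0^2 16*x^2 dx = 128/3;  ∫_0^2 8*x dx = 16;  ∫_0^2 4 dx = 8.
  Sum: 2048/9 + 384 + 384 + 832/3 + 928/5 + 96 + 128/3 + 16 + 8 = 72952/45.
  ∫_0^2 u'(x)^2 dx = ∫_0^2 (64*x^6 + 144*x^5 + 177*x^4 + 140*x^3 + 72*x^2 + 24*x + 4) dx. Term by term:
    ∫_0^2 64*x^6 dx = 8192/7;  ∫_0^2 144*x^5 dx = 1536;  ∫_0^2 177*x^4 dx = 5664/5;
    ∫_0^2 140*x^3 dx = 560;  ∫_0^2 72*x^2 dx = 192;  ∫_0^2 24*x dx = 48;
    ∫_0^2 4 dx = 8.
  Sum: 8192/7 + 1536 + 5664/5 + 560 + 192 + 48 + 8 = 162648/35.
Adding: ||u||_{H^1}^2 = 72952/45 + 162648/35 = 1974496/315.


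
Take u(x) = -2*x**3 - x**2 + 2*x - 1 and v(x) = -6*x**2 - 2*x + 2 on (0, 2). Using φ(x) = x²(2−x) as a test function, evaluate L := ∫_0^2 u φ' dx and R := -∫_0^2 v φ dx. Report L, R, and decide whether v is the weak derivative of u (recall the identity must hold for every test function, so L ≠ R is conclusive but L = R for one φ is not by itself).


LHS = 40/3, RHS = 40/3. Yes, v = u' weakly.

u(x) = -2*x**3 - x**2 + 2*x - 1, classical derivative u'(x) = -6*x**2 - 2*x + 2.
φ(x) = x²(2−x), so φ'(x) = x*(4 - 3*x).
Note φ(0) = φ(2) = 0, so the boundary term u·φ vanishes.
LHS = ∫_0^2 u(x) φ'(x) dx = ∫_0^2 (6*x^5 - 5*x^4 - 10*x^3 + 11*x^2 - 4*x) dx. Term by term:
  ∫_0^2 6*x^5 dx = 64;  ∫_0^2 -5*x^4 dx = -32;  ∫_0^2 -10*x^3 dx = -40;
  ∫_0^2 11*x^2 dx = 88/3;  ∫_0^2 -4*x dx = -8.
Sum: 64 − 32 − 40 + 88/3 − 8 = 40/3.
So LHS = 40/3.
∫_0^2 v(x) φ(x) dx = ∫_0^2 (6*x^5 - 10*x^4 - 6*x^3 + 4*x^2) dx. Term by term:
  ∫_0^2 6*x^5 dx = 64;  ∫_0^2 -10*x^4 dx = -64;  ∫_0^2 -6*x^3 dx = -24;
  ∫_0^2 4*x^2 dx = 32/3.
Sum: 64 − 64 − 24 + 32/3 = -40/3.
So RHS = -∫_0^2 v(x) φ(x) dx = 40/3.
LHS = RHS, so the identity holds for this test φ.
Moreover u is smooth here and v(x) = u'(x) = -6*x**2 - 2*x + 2 pointwise, so the identity holds for every test function. Hence v is the weak derivative of u.


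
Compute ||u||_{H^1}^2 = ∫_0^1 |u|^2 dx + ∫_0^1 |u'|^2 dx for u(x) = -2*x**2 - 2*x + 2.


||u||_{H^1}^2 = 94/5

The H^1 norm (squared) on an interval (0, L) is
  ||u||_{H^1}^2 = ∫_0^L u(x)^2 dx + ∫_0^L u'(x)^2 dx.
Compute u'(x) = -4*x - 2.
Then u(x)^2 = 4*x**4 + 8*x**3 - 4*x**2 - 8*x + 4 and u'(x)^2 = 16*x**2 + 16*x + 4.
Integrate each monomial from 0 to 1 using ∫_0^1 c·x^n dx = c·1^(n+1)/(n+1):
  ∫_0^1 u(x)^2 dx = ∫_0^1 (4*x^4 + 8*x^3 - 4*x^2 - 8*x + 4) dx. Term by term:
    ∫_0^1 4*x^4 dx = 4/5;  ∫_0^1 8*x^3 dx = 2;  ∫_0^1 -4*x^2 dx = -4/3;
    ∫_0^1 -8*x dx = -4;  ∫_0^1 4 dx = 4.
  Sum: 4/5 + 2 − 4/3 − 4 + 4 = 22/15.
  ∫_0^1 u'(x)^2 dx = ∫_0^1 (16*x^2 + 16*x + 4) dx. Term by term:
    ∫_0^1 16*x^2 dx = 16/3;  ∫_0^1 16*x dx = 8;  ∫_0^1 4 dx = 4.
  Sum: 16/3 + 8 + 4 = 52/3.
Adding: ||u||_{H^1}^2 = 22/15 + 52/3 = 94/5.


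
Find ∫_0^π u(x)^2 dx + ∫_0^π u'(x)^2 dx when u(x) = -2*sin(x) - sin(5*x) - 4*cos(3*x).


||u||_{H^1(0,π)}^2 = 97*π

u'(x) = 12*sin(3*x) - 2*cos(x) - 5*cos(5*x).
Expand u² and (u')² and integrate term by term on (0, π), using: for integers n ≥ 1, ∫_0^π sin²(nx) dx = ∫_0^π cos²(nx) dx = π/2; for n ≠ n', ∫_0^π sin(nx)sin(n'x) dx = ∫_0^π cos(nx)cos(n'x) dx = 0; and by product-to-sum, ∫_0^π sin(nx)cos(n'x) dx = ½∫_0^π [sin((n+n')x) + sin((n−n')x)] dx, which is 0 when n+n' is even and 2n/(n²−n'²) when n+n' is odd (it need not vanish on (0, π)).
  u² squared terms: (-1)²·∫sin(5x)² dx = 1·π/2 = π/2;  (-4)²·∫cos(3x)² dx = 16·π/2 = 8*π;  (-2)²·∫sin(x)² dx = 4·π/2 = 2*π.
  u² cross terms: 2·(-1)·(-4)·∫sin(5x)·cos(3x) dx = 8·(0) = 0;  2·(-1)·(-2)·∫sin(5x)·sin(x) dx = 4·(0) = 0;  2·(-4)·(-2)·∫cos(3x)·sin(x) dx = 16·(0) = 0.
  So ∫_0^π u² dx = π/2 + 8*π + 2*π + 0 + 0 + 0 = 21*π/2.
  (u')² squared terms: (-5)²·∫cos(5x)² dx = 25·π/2 = 25*π/2;  (-2)²·∫cos(x)² dx = 4·π/2 = 2*π;  (12)²·∫sin(3x)² dx = 144·π/2 = 72*π.
  (u')² cross terms: 2·(-5)·(-2)·∫cos(5x)·cos(x) dx = 20·(0) = 0;  2·(-5)·(12)·∫cos(5x)·sin(3x) dx = -120·(0) = 0;  2·(-2)·(12)·∫cos(x)·sin(3x) dx = -48·(0) = 0.
  So ∫_0^π (u')² dx = 25*π/2 + 2*π + 72*π + 0 + 0 + 0 = 173*π/2.
||u||_{H^1}^2 = (21*π/2) + (173*π/2) = 97*π.


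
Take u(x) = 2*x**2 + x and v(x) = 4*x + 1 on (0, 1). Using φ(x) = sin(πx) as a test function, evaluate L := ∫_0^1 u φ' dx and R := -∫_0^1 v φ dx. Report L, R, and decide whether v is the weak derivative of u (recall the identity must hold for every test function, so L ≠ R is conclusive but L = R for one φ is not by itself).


LHS = -6/π, RHS = -6/π. Yes, v = u' weakly.

u(x) = 2*x**2 + x, classical derivative u'(x) = 4*x + 1.
φ(x) = sin(πx), so φ'(x) = π*cos(π*x).
Note φ(0) = φ(1) = 0, so the boundary term u·φ vanishes.
LHS = ∫_0^1 u(x) φ'(x) dx = ∫_0^1 (2*π*x^2*cos(π*x) + π*x*cos(π*x)) dx. Term by term:
  ∫_0^1 π*x*cos(π*x) dx = -2/π;  ∫_0^1 2*π*x^2*cos(π*x) dx = -4/π.
Sum: -2/π − 4/π = -6/π.
So LHS = -6/π.
∫_0^1 v(x) φ(x) dx = ∫_0^1 (4*x*sin(π*x) + sin(π*x)) dx. Term by term:
  ∫_0^1 4*x*sin(π*x) dx = 4/π;  ∫_0^1 sin(π*x) dx = 2/π.
Sum: 4/π + 2/π = 6/π.
So RHS = -∫_0^1 v(x) φ(x) dx = -6/π.
LHS = RHS, so the identity holds for this test φ.
Moreover u is smooth here and v(x) = u'(x) = 4*x + 1 pointwise, so the identity holds for every test function. Hence v is the weak derivative of u.


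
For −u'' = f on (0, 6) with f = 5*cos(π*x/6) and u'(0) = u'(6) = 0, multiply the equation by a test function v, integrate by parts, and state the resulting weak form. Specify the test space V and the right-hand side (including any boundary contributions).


V = H^1(0, 6) (no boundary constraint on v; u is determined up to an additive constant); weak form: ∫_0^6 u'v' dx = ∫_0^6 (5*cos(π*x/6)) v dx for all v ∈ V.

Multiply both sides by a test function v and integrate from 0 to 6:
  ∫_0^6 −u''(x) v(x) dx = ∫_0^6 f(x) v(x) dx.
Integrate the LHS by parts once:
  ∫_0^6 −u'' v dx = −[u'(x) v(x)]_0^6 + ∫_0^6 u'(x) v'(x) dx.
Thus ∫_0^6 u'(x) v'(x) dx = ∫_0^6 f(x) v(x) dx + [u'(x) v(x)]_0^6.
Choose V so that boundary terms are either known or forced to vanish.
u has homogeneous Neumann: u'(0) = u'(6) = 0. So [u' v]_0^6 = 0·v(6) − 0·v(0) = 0 for any v; take V = H^1(0, 6).
Weak formulation: find u (satisfying any essential BC) such that ∫_0^6 u'(x) v'(x) dx = ∫_0^6 f v dx for all v ∈ V (homogeneous Neumann, so boundary terms vanish).
Substituting f(x) = 5*cos(π*x/6), the right-hand side is ∫_0^6 (5*cos(π*x/6)) v dx.
Compatibility check (pure Neumann): taking v ≡ 1 ∈ V gives 0 = ∫_0^6 f dx + (0) − (0), i.e. ∫_0^6 f dx must equal u'(0) − u'(6) = 0. Indeed ∫_0^6 (5*cos(π*x/6)) dx = 0, so the data are compatible. The solution is then unique only up to an additive constant (fix it e.g. by requiring ∫_0^6 u dx = 0).


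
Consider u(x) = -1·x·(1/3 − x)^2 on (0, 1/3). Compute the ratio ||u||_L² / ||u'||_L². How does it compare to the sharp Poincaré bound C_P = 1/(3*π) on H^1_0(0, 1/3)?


||u||_L² / ||u'||_L² = sqrt(14)/42 < C_P = 1/(3*π).

u(x) = -1·x·(1/3 − x)^2, so u'(x) = (1 - 9*x)*(3*x - 1)/9.
u(x) = -1·x·(1/3 − x)^2 vanishes at x = 0 and x = 1/3, so u ∈ H^1_0(0, 1/3). Differentiate via the product rule and integrate the resulting polynomials term by term.
  ∫_0^1/3 u² dx = ∫_0^1/3 (x^6 - 4*x^5/3 + 2*x^4/3 - 4*x^3/27 + x^2/81) dx. Term by term:
    ∫_0^1/3 x^6 dx = 1/15309;  ∫_0^1/3 -4*x^5/3 dx = -2/6561;  ∫_0^1/3 2*x^4/3 dx = 2/3645;
    ∫_0^1/3 -4*x^3/27 dx = -1/2187;  ∫_0^1/3 x^2/81 dx = 1/6561.
  Sum: 1/15309 − 2/6561 + 2/3645 − 1/2187 + 1/6561 = 1/229635.
  ∫_0^1/3 (u')² dx = ∫_0^1/3 (9*x^4 - 8*x^3 + 22*x^2/9 - 8*x/27 + 1/81) dx. Term by term:
    ∫_0^1/3 9*x^4 dx = 1/135;  ∫_0^1/3 -8*x^3 dx = -2/81;  ∫_0^1/3 22*x^2/9 dx = 22/729;
    ∫_0^1/3 -8*x/27 dx = -4/243;  ∫_0^1/3 1/81 dx = 1/243.
  Sum: 1/135 − 2/81 + 22/729 − 4/243 + 1/243 = 2/3645.
∫_0^1/3 u² dx = 1/229635, so ||u||_L² = sqrt(35)/2835.
∫_0^1/3 (u')² dx = 2/3645, so ||u'||_L² = sqrt(10)/135.
Ratio ||u||_L² / ||u'||_L² = sqrt(14)/42.
Sharp Poincaré constant on H^1_0(0, 1/3) is C_P = L/π = 1/(3*π), achieved by sin(3*π·x).
A polynomial bump cannot attain the sharp Poincaré constant (only the first sine eigenfunction does), so the ratio is strictly less than C_P, consistent with ||u||_L² ≤ C_P ||u'||_L².


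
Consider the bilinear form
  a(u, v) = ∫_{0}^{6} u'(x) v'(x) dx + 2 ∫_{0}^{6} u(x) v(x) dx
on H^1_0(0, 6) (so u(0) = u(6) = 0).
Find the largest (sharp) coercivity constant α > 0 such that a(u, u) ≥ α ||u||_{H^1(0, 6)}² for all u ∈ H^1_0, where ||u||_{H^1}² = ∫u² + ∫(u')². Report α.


α = 1

Coercivity of a(·,·) on H^1_0(0, 6) means a(u, u) ≥ α ||u||_{H^1}² for every u ∈ H^1_0.
The interval has length L = 6, and Poincaré/coercivity depend only on L. Here a(u, u) = ∫(u')² + (2)·∫u².
Here c = 2 ≥ 1, so a(u,u) = ∫(u')² + c∫u² ≥ ∫(u')² + ∫u² = ||u||_{H^1}², i.e. α = 1 works. No larger α is possible: a(u,u) ≥ α||u||_{H^1}² means (1−α)∫(u')² ≥ (α−c)∫u², and for the modes u_n = sin(nπ(x−x₀)/L) (x₀ the left endpoint) one has ∫u_n²/∫(u_n')² = (L/(nπ))² → 0, so a(u_n,u_n)/||u_n||_{H^1}² → 1. Hence the optimal constant is α = 1.
Therefore α = 1.


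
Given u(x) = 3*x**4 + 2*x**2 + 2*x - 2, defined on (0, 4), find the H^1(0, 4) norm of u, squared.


||u||_{H^1}^2 = 23009824/35

The H^1 norm (squared) on an interval (0, L) is
  ||u||_{H^1}^2 = ∫_0^L u(x)^2 dx + ∫_0^L u'(x)^2 dx.
Compute u'(x) = 12*x**3 + 4*x + 2.
Then u(x)^2 = 9*x**8 + 12*x**6 + 12*x**5 - 8*x**4 + 8*x**3 - 4*x**2 - 8*x + 4 and u'(x)^2 = 144*x**6 + 96*x**4 + 48*x**3 + 16*x**2 + 16*x + 4.
Integrate each monomial from 0 to 4 using ∫_0^4 c·x^n dx = c·4^(n+1)/(n+1):
  ∫_0^4 u(x)^2 dx = ∫_0^4 (9*x^8 + 12*x^6 + 12*x^5 - 8*x^4 + 8*x^3 - 4*x^2 - 8*x + 4) dx. Term by term:
    ∫_0^4 9*x^8 dx = 262144;  ∫_0^4 12*x^6 dx = 196608/7;  ∫_0^4 12*x^5 dx = 8192;
    ∫_0^4 -8*x^4 dx = -8192/5;  ∫_0^4 8*x^3 dx = 512;  ∫_0^4 -4*x^2 dx = -256/3;
    ∫_0^4 -8*x dx = -64;  ∫_0^4 4 dx = 16.
  Sum: 262144 + 196608/7 + 8192 − 8192/5 + 512 − 256/3 − 64 + 16 = 31202128/105.
  ∫_0^4 u'(x)^2 dx = ∫_0^4 (144*x^6 + 96*x^4 + 48*x^3 + 16*x^2 + 16*x + 4) dx. Term by term:
    ∫_0^4 144*x^6 dx = 2359296/7;  ∫_0^4 96*x^4 dx = 98304/5;  ∫_0^4 48*x^3 dx = 3072;
    ∫_0^4 16*x^2 dx = 1024/3;  ∫_0^4 16*x dx = 128;  ∫_0^4 4 dx = 16.
  Sum: 2359296/7 + 98304/5 + 3072 + 1024/3 + 128 + 16 = 37827344/105.
Adding: ||u||_{H^1}^2 = 31202128/105 + 37827344/105 = 23009824/35.


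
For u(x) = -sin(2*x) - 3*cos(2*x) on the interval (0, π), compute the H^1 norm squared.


||u||_{H^1(0,π)}^2 = 25*π

u'(x) = 6*sin(2*x) - 2*cos(2*x).
Expand u² and (u')² and integrate term by term on (0, π), using: for integers n ≥ 1, ∫_0^π sin²(nx) dx = ∫_0^π cos²(nx) dx = π/2; for n ≠ n', ∫_0^π sin(nx)sin(n'x) dx = ∫_0^π cos(nx)cos(n'x) dx = 0; and by product-to-sum, ∫_0^π sin(nx)cos(n'x) dx = ½∫_0^π [sin((n+n')x) + sin((n−n')x)] dx, which is 0 when n+n' is even and 2n/(n²−n'²) when n+n' is odd (it need not vanish on (0, π)).
  u² squared terms: (-1)²·∫sin(2x)² dx = 1·π/2 = π/2;  (-3)²·∫cos(2x)² dx = 9·π/2 = 9*π/2.
  u² cross terms: 2·(-1)·(-3)·∫sin(2x)·cos(2x) dx = 6·(0) = 0.
  So ∫_0^π u² dx = π/2 + 9*π/2 + 0 = 5*π.
  (u')² squared terms: (-2)²·∫cos(2x)² dx = 4·π/2 = 2*π;  (6)²·∫sin(2x)² dx = 36·π/2 = 18*π.
  (u')² cross terms: 2·(-2)·(6)·∫cos(2x)·sin(2x) dx = -24·(0) = 0.
  So ∫_0^π (u')² dx = 2*π + 18*π + 0 = 20*π.
||u||_{H^1}^2 = (5*π) + (20*π) = 25*π.


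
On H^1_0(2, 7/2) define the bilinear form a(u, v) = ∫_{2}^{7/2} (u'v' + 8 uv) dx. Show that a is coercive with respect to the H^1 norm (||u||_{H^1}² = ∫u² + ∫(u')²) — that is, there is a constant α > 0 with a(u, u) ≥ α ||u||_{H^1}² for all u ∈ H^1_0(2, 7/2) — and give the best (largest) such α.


α = 1

Coercivity of a(·,·) on H^1_0(2, 7/2) means a(u, u) ≥ α ||u||_{H^1}² for every u ∈ H^1_0.
The interval has length L = 3/2, and Poincaré/coercivity depend only on L. Here a(u, u) = ∫(u')² + (8)·∫u².
Here c = 8 ≥ 1, so a(u,u) = ∫(u')² + c∫u² ≥ ∫(u')² + ∫u² = ||u||_{H^1}², i.e. α = 1 works. No larger α is possible: a(u,u) ≥ α||u||_{H^1}² means (1−α)∫(u')² ≥ (α−c)∫u², and for the modes u_n = sin(nπ(x−x₀)/L) (x₀ the left endpoint) one has ∫u_n²/∫(u_n')² = (L/(nπ))² → 0, so a(u_n,u_n)/||u_n||_{H^1}² → 1. Hence the optimal constant is α = 1.
Therefore α = 1.


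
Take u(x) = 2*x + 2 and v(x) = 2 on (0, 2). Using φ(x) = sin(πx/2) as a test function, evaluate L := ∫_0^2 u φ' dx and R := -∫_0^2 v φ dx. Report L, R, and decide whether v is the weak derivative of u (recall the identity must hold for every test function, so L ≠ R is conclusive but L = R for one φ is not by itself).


LHS = -8/π, RHS = -8/π. Yes, v = u' weakly.

u(x) = 2*x + 2, classical derivative u'(x) = 2.
φ(x) = sin(πx/2), so φ'(x) = π*cos(π*x/2)/2.
Note φ(0) = φ(2) = 0, so the boundary term u·φ vanishes.
LHS = ∫_0^2 u(x) φ'(x) dx = ∫_0^2 (π*x*cos(π*x/2) + π*cos(π*x/2)) dx. Term by term:
  ∫_0^2 π*cos(π*x/2) dx = 0;  ∫_0^2 π*x*cos(π*x/2) dx = -8/π.
Sum: 0 − 8/π = -8/π.
So LHS = -8/π.
∫_0^2 v(x) φ(x) dx = ∫_0^2 (2*sin(π*x/2)) dx. Term by term:
  ∫_0^2 2*sin(π*x/2) dx = 8/π.
So RHS = -∫_0^2 v(x) φ(x) dx = -8/π.
LHS = RHS, so the identity holds for this test φ.
Moreover u is smooth here and v(x) = u'(x) = 2 pointwise, so the identity holds for every test function. Hence v is the weak derivative of u.


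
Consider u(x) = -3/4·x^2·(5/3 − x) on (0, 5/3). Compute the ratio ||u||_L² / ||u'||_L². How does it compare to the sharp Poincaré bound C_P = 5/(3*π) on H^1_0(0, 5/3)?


||u||_L² / ||u'||_L² = 5*sqrt(14)/42 < C_P = 5/(3*π).

u(x) = -3/4·x^2·(5/3 − x), so u'(x) = x*(9*x - 10)/4.
u(x) = -3/4·x^2·(5/3 − x) vanishes at x = 0 and x = 5/3, so u ∈ H^1_0(0, 5/3). Differentiate via the product rule and integrate the resulting polynomials term by term.
  ∫_0^5/3 u² dx = ∫_0^5/3 (9*x^6/16 - 15*x^5/8 + 25*x^4/16) dx. Term by term:
    ∫_0^5/3 9*x^6/16 dx = 78125/27216;  ∫_0^5/3 -15*x^5/8 dx = -78125/11664;  ∫_0^5/3 25*x^4/16 dx = 15625/3888.
  Sum: 78125/27216 − 78125/11664 + 15625/3888 = 15625/81648.
  ∫_0^5/3 (u')² dx = ∫_0^5/3 (81*x^4/16 - 45*x^3/4 + 25*x^2/4) dx. Term by term:
    ∫_0^5/3 81*x^4/16 dx = 625/48;  ∫_0^5/3 -45*x^3/4 dx = -3125/144;  ∫_0^5/3 25*x^2/4 dx = 3125/324.
  Sum: 625/48 − 3125/144 + 3125/324 = 625/648.
∫_0^5/3 u² dx = 15625/81648, so ||u||_L² = 125*sqrt(7)/756.
∫_0^5/3 (u')² dx = 625/648, so ||u'||_L² = 25*sqrt(2)/36.
Ratio ||u||_L² / ||u'||_L² = 5*sqrt(14)/42.
Sharp Poincaré constant on H^1_0(0, 5/3) is C_P = L/π = 5/(3*π), achieved by sin(3*π/5·x).
A polynomial bump cannot attain the sharp Poincaré constant (only the first sine eigenfunction does), so the ratio is strictly less than C_P, consistent with ||u||_L² ≤ C_P ||u'||_L².


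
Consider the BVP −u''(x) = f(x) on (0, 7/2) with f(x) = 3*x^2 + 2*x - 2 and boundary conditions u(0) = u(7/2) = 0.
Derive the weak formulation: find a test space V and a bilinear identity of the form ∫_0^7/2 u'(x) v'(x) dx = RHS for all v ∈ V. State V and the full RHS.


V = H^1_0(0, 7/2) (so v(0) = v(7/2) = 0); weak form: ∫_0^7/2 u'v' dx = ∫_0^7/2 (3*x^2 + 2*x - 2) v dx for all v ∈ V.

Multiply both sides by a test function v and integrate from 0 to 7/2:
  ∫_0^7/2 −u''(x) v(x) dx = ∫_0^7/2 f(x) v(x) dx.
Integrate the LHS by parts once:
  ∫_0^7/2 −u'' v dx = −[u'(x) v(x)]_0^7/2 + ∫_0^7/2 u'(x) v'(x) dx.
Thus ∫_0^7/2 u'(x) v'(x) dx = ∫_0^7/2 f(x) v(x) dx + [u'(x) v(x)]_0^7/2.
Choose V so that boundary terms are either known or forced to vanish.
u is Dirichlet: u(0) = u(7/2) = 0. Let V = H^1_0(0, 7/2); then v(0) = v(7/2) = 0, and [u' v]_0^7/2 = 0.
Weak formulation: find u (satisfying any essential BC) such that ∫_0^7/2 u'(x) v'(x) dx = ∫_0^7/2 f v dx for all v ∈ V.
Substituting f(x) = 3*x^2 + 2*x - 2, the right-hand side is ∫_0^7/2 (3*x^2 + 2*x - 2) v dx.


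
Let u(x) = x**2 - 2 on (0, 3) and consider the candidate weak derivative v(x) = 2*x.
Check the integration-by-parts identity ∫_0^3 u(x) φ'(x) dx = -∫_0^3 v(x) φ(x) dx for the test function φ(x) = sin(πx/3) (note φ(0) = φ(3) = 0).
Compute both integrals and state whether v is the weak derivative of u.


LHS = -18/π, RHS = -18/π. Yes, v = u' weakly.

u(x) = x**2 - 2, classical derivative u'(x) = 2*x.
φ(x) = sin(πx/3), so φ'(x) = π*cos(π*x/3)/3.
Note φ(0) = φ(3) = 0, so the boundary term u·φ vanishes.
LHS = ∫_0^3 u(x) φ'(x) dx = ∫_0^3 (π*x^2*cos(π*x/3)/3 - 2*π*cos(π*x/3)/3) dx. Term by term:
  ∫_0^3 -2*π*cos(π*x/3)/3 dx = 0;  ∫_0^3 π*x^2*cos(π*x/3)/3 dx = -18/π.
Sum: 0 − 18/π = -18/π.
So LHS = -18/π.
∫_0^3 v(x) φ(x) dx = ∫_0^3 (2*x*sin(π*x/3)) dx. Term by term:
  ∫_0^3 2*x*sin(π*x/3) dx = 18/π.
So RHS = -∫_0^3 v(x) φ(x) dx = -18/π.
LHS = RHS, so the identity holds for this test φ.
Moreover u is smooth here and v(x) = u'(x) = 2*x pointwise, so the identity holds for every test function. Hence v is the weak derivative of u.


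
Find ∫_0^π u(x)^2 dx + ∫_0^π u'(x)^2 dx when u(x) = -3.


||u||_{H^1(0,π)}^2 = 9*π

u'(x) = 0.
Expand u² and (u')² and integrate term by term on (0, π), using: for integers n ≥ 1, ∫_0^π sin²(nx) dx = ∫_0^π cos²(nx) dx = π/2; for n ≠ n', ∫_0^π sin(nx)sin(n'x) dx = ∫_0^π cos(nx)cos(n'x) dx = 0; and by product-to-sum, ∫_0^π sin(nx)cos(n'x) dx = ½∫_0^π [sin((n+n')x) + sin((n−n')x)] dx, which is 0 when n+n' is even and 2n/(n²−n'²) when n+n' is odd (it need not vanish on (0, π)). For the constant mode: ∫_0^π 1 dx = π, ∫_0^π cos(nx) dx = 0, ∫_0^π sin(nx) dx = (1−(−1)^n)/n.
  u² squared terms: (-3)²·∫1 dx = 9·π = 9*π.
  So ∫_0^π u² dx = 9*π.
  u' ≡ 0, so ∫_0^π (u')² dx = 0.
||u||_{H^1}^2 = (9*π) + (0) = 9*π.


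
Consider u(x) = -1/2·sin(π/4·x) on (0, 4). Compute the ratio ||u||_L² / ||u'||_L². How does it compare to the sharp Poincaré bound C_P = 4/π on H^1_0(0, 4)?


||u||_L² / ||u'||_L² = 4/π = C_P.

u(x) = -1/2·sin(π/4·x), so u'(x) = -π*cos(π*x/4)/8.
Writing u(x) = A·sin(kπx/L) with A = -1/2 and k = 1, use ∫_0^L sin²(kπx/L) dx = L/2 and ∫_0^L cos²(kπx/L) dx = L/2.
u² = 1/4·sin²(π/4·x) and (u')² = π^2/64·cos²(π/4·x), and each of sin², cos² integrates to L/2 = 2 over (0, 4).
∫_0^4 u² dx = 1/2, so ||u||_L² = sqrt(2)/2.
∫_0^4 (u')² dx = π^2/32, so ||u'||_L² = sqrt(2)*π/8.
Ratio ||u||_L² / ||u'||_L² = 4/π.
Sharp Poincaré constant on H^1_0(0, 4) is C_P = L/π = 4/π, achieved by sin(π/4·x).
This is the k = 1 eigenfunction (up to amplitude), so the ratio equals the sharp Poincaré constant exactly.


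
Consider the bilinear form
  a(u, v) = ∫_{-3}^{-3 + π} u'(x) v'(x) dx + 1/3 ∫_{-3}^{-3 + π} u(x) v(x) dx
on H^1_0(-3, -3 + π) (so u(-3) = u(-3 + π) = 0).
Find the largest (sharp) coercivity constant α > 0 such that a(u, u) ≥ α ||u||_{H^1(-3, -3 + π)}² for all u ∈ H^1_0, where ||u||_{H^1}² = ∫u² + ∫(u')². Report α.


α = 2/3

Coercivity of a(·,·) on H^1_0(-3, -3 + π) means a(u, u) ≥ α ||u||_{H^1}² for every u ∈ H^1_0.
The interval has length L = π, and Poincaré/coercivity depend only on L. Here a(u, u) = ∫(u')² + (1/3)·∫u².
Here 0 < c = 1/3 < 1. The condition a(u,u) ≥ α||u||_{H^1}² reads (1−α)∫(u')² ≥ (α−c)∫u². Any admissible α is ≤ 1 (rapidly oscillating u have ∫u²/∫(u')² → 0), and α = 1 would force 0 ≥ (1−c)∫u², impossible since c < 1; so 1−α > 0. By the sharp Poincaré inequality on H^1_0 of an interval of length L, ∫(u')² ≥ (π/L)²∫u² with equality for the first sine mode sin(π(x−x₀)/L) (x₀ the left endpoint), so the inequality holds for all u iff (1−α)(π/L)² ≥ α − c, i.e. α ≤ ((π/L)² + c)/((π/L)² + 1) = (1 + c(L/π)²)/(1 + (L/π)²). With (π/L)² = 1 and c = 1/3, the largest admissible constant is α = ((π/L)² + c)/((π/L)² + 1).
Simplifying, α = 2/3.


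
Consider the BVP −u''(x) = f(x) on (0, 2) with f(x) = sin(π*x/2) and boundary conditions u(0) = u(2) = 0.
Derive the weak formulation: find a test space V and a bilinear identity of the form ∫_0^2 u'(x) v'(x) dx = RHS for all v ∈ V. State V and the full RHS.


V = H^1_0(0, 2) (so v(0) = v(2) = 0); weak form: ∫_0^2 u'v' dx = ∫_0^2 (sin(π*x/2)) v dx for all v ∈ V.

Multiply both sides by a test function v and integrate from 0 to 2:
  ∫_0^2 −u''(x) v(x) dx = ∫_0^2 f(x) v(x) dx.
Integrate the LHS by parts once:
  ∫_0^2 −u'' v dx = −[u'(x) v(x)]_0^2 + ∫_0^2 u'(x) v'(x) dx.
Thus ∫_0^2 u'(x) v'(x) dx = ∫_0^2 f(x) v(x) dx + [u'(x) v(x)]_0^2.
Choose V so that boundary terms are either known or forced to vanish.
u is Dirichlet: u(0) = u(2) = 0. Let V = H^1_0(0, 2); then v(0) = v(2) = 0, and [u' v]_0^2 = 0.
Weak formulation: find u (satisfying any essential BC) such that ∫_0^2 u'(x) v'(x) dx = ∫_0^2 f v dx for all v ∈ V.
Substituting f(x) = sin(π*x/2), the right-hand side is ∫_0^2 (sin(π*x/2)) v dx.


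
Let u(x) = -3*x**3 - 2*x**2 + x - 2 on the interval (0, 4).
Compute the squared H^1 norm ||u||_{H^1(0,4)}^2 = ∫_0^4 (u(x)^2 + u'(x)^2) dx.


||u||_{H^1}^2 = 5316116/105

The H^1 norm (squared) on an interval (0, L) is
  ||u||_{H^1}^2 = ∫_0^L u(x)^2 dx + ∫_0^L u'(x)^2 dx.
Compute u'(x) = -9*x**2 - 4*x + 1.
Then u(x)^2 = 9*x**6 + 12*x**5 - 2*x**4 + 8*x**3 + 9*x**2 - 4*x + 4 and u'(x)^2 = 81*x**4 + 72*x**3 - 2*x**2 - 8*x + 1.
Integrate each monomial from 0 to 4 using ∫_0^4 c·x^n dx = c·4^(n+1)/(n+1):
  ∫_0^4 u(x)^2 dx = ∫_0^4 (9*x^6 + 12*x^5 - 2*x^4 + 8*x^3 + 9*x^2 - 4*x + 4) dx. Term by term:
    ∫_0^4 9*x^6 dx = 147456/7;  ∫_0^4 12*x^5 dx = 8192;  ∫_0^4 -2*x^4 dx = -2048/5;
    ∫_0^4 8*x^3 dx = 512;  ∫_0^4 9*x^2 dx = 192;  ∫_0^4 -4*x dx = -32;
    ∫_0^4 4 dx = 16.
  Sum: 147456/7 + 8192 − 2048/5 + 512 + 192 − 32 + 16 = 1033744/35.
  ∫_0^4 u'(x)^2 dx = ∫_0^4 (81*x^4 + 72*x^3 - 2*x^2 - 8*x + 1) dx. Term by term:
    ∫_0^4 81*x^4 dx = 82944/5;  ∫_0^4 72*x^3 dx = 4608;  ∫_0^4 -2*x^2 dx = -128/3;
    ∫_0^4 -8*x dx = -64;  ∫_0^4 1 dx = 4.
  Sum: 82944/5 + 4608 − 128/3 − 64 + 4 = 316412/15.
Adding: ||u||_{H^1}^2 = 1033744/35 + 316412/15 = 5316116/105.


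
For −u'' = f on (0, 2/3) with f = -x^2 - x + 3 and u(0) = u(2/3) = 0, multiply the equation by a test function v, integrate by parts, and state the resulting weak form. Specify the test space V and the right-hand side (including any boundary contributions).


V = H^1_0(0, 2/3) (so v(0) = v(2/3) = 0); weak form: ∫_0^2/3 u'v' dx = ∫_0^2/3 (-x^2 - x + 3) v dx for all v ∈ V.

Multiply both sides by a test function v and integrate from 0 to 2/3:
  ∫_0^2/3 −u''(x) v(x) dx = ∫_0^2/3 f(x) v(x) dx.
Integrate the LHS by parts once:
  ∫_0^2/3 −u'' v dx = −[u'(x) v(x)]_0^2/3 + ∫_0^2/3 u'(x) v'(x) dx.
Thus ∫_0^2/3 u'(x) v'(x) dx = ∫_0^2/3 f(x) v(x) dx + [u'(x) v(x)]_0^2/3.
Choose V so that boundary terms are either known or forced to vanish.
u is Dirichlet: u(0) = u(2/3) = 0. Let V = H^1_0(0, 2/3); then v(0) = v(2/3) = 0, and [u' v]_0^2/3 = 0.
Weak formulation: find u (satisfying any essential BC) such that ∫_0^2/3 u'(x) v'(x) dx = ∫_0^2/3 f v dx for all v ∈ V.
Substituting f(x) = -x^2 - x + 3, the right-hand side is ∫_0^2/3 (-x^2 - x + 3) v dx.


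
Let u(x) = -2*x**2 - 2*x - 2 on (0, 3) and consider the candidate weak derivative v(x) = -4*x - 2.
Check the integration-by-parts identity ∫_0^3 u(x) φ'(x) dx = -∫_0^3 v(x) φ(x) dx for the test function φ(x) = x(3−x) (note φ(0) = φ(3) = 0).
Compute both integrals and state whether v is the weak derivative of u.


LHS = 36, RHS = 36. Yes, v = u' weakly.

u(x) = -2*x**2 - 2*x - 2, classical derivative u'(x) = -4*x - 2.
φ(x) = x(3−x), so φ'(x) = 3 - 2*x.
Note φ(0) = φ(3) = 0, so the boundary term u·φ vanishes.
LHS = ∫_0^3 u(x) φ'(x) dx = ∫_0^3 (4*x^3 - 2*x^2 - 2*x - 6) dx. Term by term:
  ∫_0^3 4*x^3 dx = 81;  ∫_0^3 -2*x^2 dx = -18;  ∫_0^3 -2*x dx = -9;
  ∫_0^3 -6 dx = -18.
Sum: 81 − 18 − 9 − 18 = 36.
So LHS = 36.
∫_0^3 v(x) φ(x) dx = ∫_0^3 (4*x^3 - 10*x^2 - 6*x) dx. Term by term:
  ∫_0^3 4*x^3 dx = 81;  ∫_0^3 -10*x^2 dx = -90;  ∫_0^3 -6*x dx = -27.
Sum: 81 − 90 − 27 = -36.
So RHS = -∫_0^3 v(x) φ(x) dx = 36.
LHS = RHS, so the identity holds for this test φ.
Moreover u is smooth here and v(x) = u'(x) = -4*x - 2 pointwise, so the identity holds for every test function. Hence v is the weak derivative of u.


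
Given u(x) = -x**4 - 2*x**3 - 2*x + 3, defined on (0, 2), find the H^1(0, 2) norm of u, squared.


||u||_{H^1}^2 = 453958/315

The H^1 norm (squared) on an interval (0, L) is
  ||u||_{H^1}^2 = ∫_0^L u(x)^2 dx + ∫_0^L u'(x)^2 dx.
Compute u'(x) = -4*x**3 - 6*x**2 - 2.
Then u(x)^2 = x**8 + 4*x**7 + 4*x**6 + 4*x**5 + 2*x**4 - 12*x**3 + 4*x**2 - 12*x + 9 and u'(x)^2 = 16*x**6 + 48*x**5 + 36*x**4 + 16*x**3 + 24*x**2 + 4.
Integrate each monomial from 0 to 2 using ∫_0^2 c·x^n dx = c·2^(n+1)/(n+1):
  ∫_0^2 u(x)^2 dx = ∫_0^2 (x^8 + 4*x^7 + 4*x^6 + 4*x^5 + 2*x^4 - 12*x^3 + 4*x^2 - 12*x + 9) dx. Term by term:
    ∫_0^2 x^8 dx = 512/9;  ∫_0^2 4*x^7 dx = 128;  ∫_0^2 4*x^6 dx = 512/7;
    ∫_0^2 4*x^5 dx = 128/3;  ∫_0^2 2*x^4 dx = 64/5;  ∫_0^2 -12*x^3 dx = -48;
    ∫_0^2 4*x^2 dx = 32/3;  ∫_0^2 -12*x dx = -24;  ∫_0^2 9 dx = 18.
  Sum: 512/9 + 128 + 512/7 + 128/3 + 64/5 − 48 + 32/3 − 24 + 18 = 85102/315.
  ∫_0^2 u'(x)^2 dx = ∫_0^2 (16*x^6 + 48*x^5 + 36*x^4 + 16*x^3 + 24*x^2 + 4) dx. Term by term:
    ∫_0^2 16*x^6 dx = 2048/7;  ∫_0^2 48*x^5 dx = 512;  ∫_0^2 36*x^4 dx = 1152/5;
    ∫_0^2 16*x^3 dx = 64;  ∫_0^2 24*x^2 dx = 64;  ∫_0^2 4 dx = 8.
  Sum: 2048/7 + 512 + 1152/5 + 64 + 64 + 8 = 40984/35.
Adding: ||u||_{H^1}^2 = 85102/315 + 40984/35 = 453958/315.


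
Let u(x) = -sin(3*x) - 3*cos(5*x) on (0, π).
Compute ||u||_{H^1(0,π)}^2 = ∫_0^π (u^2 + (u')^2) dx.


||u||_{H^1(0,π)}^2 = 122*π

u'(x) = 15*sin(5*x) - 3*cos(3*x).
Expand u² and (u')² and integrate term by term on (0, π), using: for integers n ≥ 1, ∫_0^π sin²(nx) dx = ∫_0^π cos²(nx) dx = π/2; for n ≠ n', ∫_0^π sin(nx)sin(n'x) dx = ∫_0^π cos(nx)cos(n'x) dx = 0; and by product-to-sum, ∫_0^π sin(nx)cos(n'x) dx = ½∫_0^π [sin((n+n')x) + sin((n−n')x)] dx, which is 0 when n+n' is even and 2n/(n²−n'²) when n+n' is odd (it need not vanish on (0, π)).
  u² squared terms: (-1)²·∫sin(3x)² dx = 1·π/2 = π/2;  (-3)²·∫cos(5x)² dx = 9·π/2 = 9*π/2.
  u² cross terms: 2·(-1)·(-3)·∫sin(3x)·cos(5x) dx = 6·(0) = 0.
  So ∫_0^π u² dx = π/2 + 9*π/2 + 0 = 5*π.
  (u')² squared terms: (-3)²·∫cos(3x)² dx = 9·π/2 = 9*π/2;  (15)²·∫sin(5x)² dx = 225·π/2 = 225*π/2.
  (u')² cross terms: 2·(-3)·(15)·∫cos(3x)·sin(5x) dx = -90·(0) = 0.
  So ∫_0^π (u')² dx = 9*π/2 + 225*π/2 + 0 = 117*π.
||u||_{H^1}^2 = (5*π) + (117*π) = 122*π.


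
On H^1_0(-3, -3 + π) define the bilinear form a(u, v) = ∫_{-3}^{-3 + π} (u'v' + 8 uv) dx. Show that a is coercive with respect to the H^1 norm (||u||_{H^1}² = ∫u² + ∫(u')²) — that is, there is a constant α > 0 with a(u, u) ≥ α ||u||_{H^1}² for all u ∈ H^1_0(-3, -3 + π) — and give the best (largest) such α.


α = 1

Coercivity of a(·,·) on H^1_0(-3, -3 + π) means a(u, u) ≥ α ||u||_{H^1}² for every u ∈ H^1_0.
The interval has length L = π, and Poincaré/coercivity depend only on L. Here a(u, u) = ∫(u')² + (8)·∫u².
Here c = 8 ≥ 1, so a(u,u) = ∫(u')² + c∫u² ≥ ∫(u')² + ∫u² = ||u||_{H^1}², i.e. α = 1 works. No larger α is possible: a(u,u) ≥ α||u||_{H^1}² means (1−α)∫(u')² ≥ (α−c)∫u², and for the modes u_n = sin(nπ(x−x₀)/L) (x₀ the left endpoint) one has ∫u_n²/∫(u_n')² = (L/(nπ))² → 0, so a(u_n,u_n)/||u_n||_{H^1}² → 1. Hence the optimal constant is α = 1.
Therefore α = 1.
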